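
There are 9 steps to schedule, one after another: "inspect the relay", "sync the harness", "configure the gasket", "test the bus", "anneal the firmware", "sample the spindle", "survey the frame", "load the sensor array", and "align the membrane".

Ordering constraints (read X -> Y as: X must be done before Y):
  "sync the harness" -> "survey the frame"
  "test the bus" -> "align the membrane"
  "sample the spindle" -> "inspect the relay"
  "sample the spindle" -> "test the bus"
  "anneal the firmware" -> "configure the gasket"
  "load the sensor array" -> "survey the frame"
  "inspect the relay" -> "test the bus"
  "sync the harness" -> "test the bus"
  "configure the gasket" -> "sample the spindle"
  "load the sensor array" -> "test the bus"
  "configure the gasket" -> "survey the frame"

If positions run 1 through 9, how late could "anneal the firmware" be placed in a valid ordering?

3

Every step that must follow "anneal the firmware" has to come after it. Tracing all chains starting from "anneal the firmware", those steps are: "inspect the relay", "configure the gasket", "test the bus", "sample the spindle", "survey the frame", "align the membrane" — 6 in total.
With 6 mandatory successors out of 9 steps total, the latest slot for "anneal the firmware" is 9−6 = 3, and it's reachable by doing all non-successors before "anneal the firmware".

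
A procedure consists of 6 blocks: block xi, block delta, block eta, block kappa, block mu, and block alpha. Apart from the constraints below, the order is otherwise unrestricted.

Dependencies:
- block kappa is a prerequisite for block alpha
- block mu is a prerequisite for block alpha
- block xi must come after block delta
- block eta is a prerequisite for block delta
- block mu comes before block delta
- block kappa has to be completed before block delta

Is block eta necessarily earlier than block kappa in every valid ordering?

Nothing in the constraints links block eta and block kappa; they are unordered relative to each other.
A valid ordering placing block kappa before block eta exists, so the answer is no.

No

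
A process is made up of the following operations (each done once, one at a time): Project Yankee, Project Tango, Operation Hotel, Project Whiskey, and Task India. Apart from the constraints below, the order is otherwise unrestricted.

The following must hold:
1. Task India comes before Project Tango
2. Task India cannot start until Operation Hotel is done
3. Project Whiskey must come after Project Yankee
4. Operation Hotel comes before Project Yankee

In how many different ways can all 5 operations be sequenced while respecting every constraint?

6

Only Operation Hotel has no prerequisites, so it must go first.
Counting all ways to extend the partial order to a total order gives 6.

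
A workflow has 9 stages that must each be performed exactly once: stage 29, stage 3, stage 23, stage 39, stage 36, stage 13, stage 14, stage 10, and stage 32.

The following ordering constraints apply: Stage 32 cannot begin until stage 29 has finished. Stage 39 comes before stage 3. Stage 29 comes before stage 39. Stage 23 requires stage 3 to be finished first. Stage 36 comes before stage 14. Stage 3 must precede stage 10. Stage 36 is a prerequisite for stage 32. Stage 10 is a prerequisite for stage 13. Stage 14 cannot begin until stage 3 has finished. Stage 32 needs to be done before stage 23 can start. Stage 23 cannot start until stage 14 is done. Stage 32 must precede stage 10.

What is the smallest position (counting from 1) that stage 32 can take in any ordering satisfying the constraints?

The stages that are forced before stage 32, directly or transitively, are stage 29, stage 36. That's 2 stages.
So at minimum 2 stages come before stage 32, putting stage 32 no earlier than position 3. That position is achievable by scheduling exactly those predecessors first.

3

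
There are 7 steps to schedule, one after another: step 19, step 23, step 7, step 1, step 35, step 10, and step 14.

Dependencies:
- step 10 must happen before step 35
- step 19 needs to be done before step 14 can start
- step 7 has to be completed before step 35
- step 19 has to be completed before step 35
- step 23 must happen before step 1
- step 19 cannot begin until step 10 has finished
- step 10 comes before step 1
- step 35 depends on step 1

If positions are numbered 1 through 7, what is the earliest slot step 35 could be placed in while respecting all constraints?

6

Working backwards through the constraints from step 35, its full set of required predecessors is step 19, step 23, step 7, step 1, step 10 — 5 of them.
With 5 mandatory predecessors, the earliest step 35 can sit is position 5+1 = 6, and placing just those 5 first achieves it.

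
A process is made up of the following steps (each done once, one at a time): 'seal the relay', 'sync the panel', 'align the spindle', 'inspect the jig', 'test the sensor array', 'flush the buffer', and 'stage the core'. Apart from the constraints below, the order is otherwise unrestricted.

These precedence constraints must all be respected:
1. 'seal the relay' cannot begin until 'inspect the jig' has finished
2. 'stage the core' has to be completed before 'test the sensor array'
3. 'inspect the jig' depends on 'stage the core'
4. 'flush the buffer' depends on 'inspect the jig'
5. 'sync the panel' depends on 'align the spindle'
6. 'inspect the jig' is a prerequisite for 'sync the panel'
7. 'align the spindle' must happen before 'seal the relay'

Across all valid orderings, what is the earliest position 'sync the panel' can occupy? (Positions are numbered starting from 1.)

4

Every step that must precede 'sync the panel' has to come before it. Tracing all chains that end at 'sync the panel', those steps are: 'align the spindle', 'inspect the jig', 'stage the core' — 3 in total.
With 3 mandatory predecessors, the earliest 'sync the panel' can sit is position 3+1 = 4, and placing just those 3 first achieves it.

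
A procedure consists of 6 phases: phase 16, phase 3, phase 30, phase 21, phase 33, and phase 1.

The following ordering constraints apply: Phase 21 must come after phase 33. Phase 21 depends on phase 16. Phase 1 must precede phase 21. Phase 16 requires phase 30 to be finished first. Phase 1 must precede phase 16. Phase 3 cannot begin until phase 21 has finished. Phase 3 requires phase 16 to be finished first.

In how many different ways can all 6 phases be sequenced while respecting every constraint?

The phases with no prerequisites are phase 30, phase 33, phase 1; any of them can be placed first.
Counting all ways to extend the partial order to a total order gives 8.

8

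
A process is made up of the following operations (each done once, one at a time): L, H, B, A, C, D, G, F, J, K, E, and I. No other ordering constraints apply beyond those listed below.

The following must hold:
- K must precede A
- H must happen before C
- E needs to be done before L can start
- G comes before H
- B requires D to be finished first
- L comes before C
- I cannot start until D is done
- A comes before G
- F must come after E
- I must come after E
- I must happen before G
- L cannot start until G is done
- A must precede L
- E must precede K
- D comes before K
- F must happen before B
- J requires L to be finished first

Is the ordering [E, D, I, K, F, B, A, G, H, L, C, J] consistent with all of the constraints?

Yes

Every stated constraint is respected: E sits at position 1, ahead of L at position 10, and each of the other listed pairs likewise has the predecessor earlier in the sequence.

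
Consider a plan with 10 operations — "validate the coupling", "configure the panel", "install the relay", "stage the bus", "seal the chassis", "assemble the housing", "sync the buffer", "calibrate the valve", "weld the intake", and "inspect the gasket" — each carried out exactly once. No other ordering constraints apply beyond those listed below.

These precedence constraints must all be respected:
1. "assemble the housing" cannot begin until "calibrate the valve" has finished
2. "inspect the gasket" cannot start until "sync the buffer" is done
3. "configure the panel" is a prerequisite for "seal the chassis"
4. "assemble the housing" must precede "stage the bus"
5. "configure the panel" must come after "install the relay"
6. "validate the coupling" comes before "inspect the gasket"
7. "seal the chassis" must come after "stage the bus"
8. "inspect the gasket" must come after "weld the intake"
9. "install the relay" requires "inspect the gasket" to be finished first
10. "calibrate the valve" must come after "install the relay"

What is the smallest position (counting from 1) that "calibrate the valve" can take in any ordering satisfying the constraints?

Working backwards through the constraints from "calibrate the valve", its full set of required predecessors is "validate the coupling", "install the relay", "sync the buffer", "weld the intake", "inspect the gasket" — 5 of them.
With 5 mandatory predecessors, the earliest "calibrate the valve" can sit is position 5+1 = 6, and placing just those 5 first achieves it.

6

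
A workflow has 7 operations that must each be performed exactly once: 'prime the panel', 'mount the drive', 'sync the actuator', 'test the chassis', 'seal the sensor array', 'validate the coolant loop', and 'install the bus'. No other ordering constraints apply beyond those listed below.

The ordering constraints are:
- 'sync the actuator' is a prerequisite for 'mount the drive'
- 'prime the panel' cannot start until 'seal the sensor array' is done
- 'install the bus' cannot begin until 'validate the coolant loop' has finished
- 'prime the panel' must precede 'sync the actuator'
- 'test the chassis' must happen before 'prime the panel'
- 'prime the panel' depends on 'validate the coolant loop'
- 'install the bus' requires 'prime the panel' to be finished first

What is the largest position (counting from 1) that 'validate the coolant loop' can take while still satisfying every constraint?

3

The operations that are forced after 'validate the coolant loop', directly or by a chain of constraints, are 'prime the panel', 'mount the drive', 'sync the actuator', 'install the bus'. That's 4 operations.
With 4 mandatory successors out of 7 operations total, the latest slot for 'validate the coolant loop' is 7−4 = 3, and it's reachable by doing all non-successors before 'validate the coolant loop'.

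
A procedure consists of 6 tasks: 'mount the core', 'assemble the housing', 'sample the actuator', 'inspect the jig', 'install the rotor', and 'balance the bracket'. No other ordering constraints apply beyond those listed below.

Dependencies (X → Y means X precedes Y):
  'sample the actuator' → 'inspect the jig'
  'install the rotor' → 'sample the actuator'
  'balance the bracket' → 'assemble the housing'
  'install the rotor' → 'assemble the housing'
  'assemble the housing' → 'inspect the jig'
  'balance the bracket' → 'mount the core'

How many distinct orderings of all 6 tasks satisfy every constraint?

21

The tasks with no prerequisites are 'install the rotor', 'balance the bracket'; any of them can be placed first.
Enumerating by repeatedly choosing an available task (one whose prerequisites are all placed) gives 21 distinct complete orderings.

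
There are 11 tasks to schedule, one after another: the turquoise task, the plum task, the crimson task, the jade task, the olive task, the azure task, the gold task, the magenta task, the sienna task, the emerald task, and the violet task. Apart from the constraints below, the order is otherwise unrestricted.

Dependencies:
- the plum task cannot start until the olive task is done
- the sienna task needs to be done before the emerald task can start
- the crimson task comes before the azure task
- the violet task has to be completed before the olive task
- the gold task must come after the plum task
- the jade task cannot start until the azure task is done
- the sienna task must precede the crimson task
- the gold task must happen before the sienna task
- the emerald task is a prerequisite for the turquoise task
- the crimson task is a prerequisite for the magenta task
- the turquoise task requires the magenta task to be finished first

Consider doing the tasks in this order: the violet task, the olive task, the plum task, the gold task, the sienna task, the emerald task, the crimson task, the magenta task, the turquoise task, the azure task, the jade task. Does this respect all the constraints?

Yes

Checking each listed constraint against this order: for instance, the crimson task is in position 7 and the azure task in position 10, so that constraint holds — and the remaining constraints check out the same way.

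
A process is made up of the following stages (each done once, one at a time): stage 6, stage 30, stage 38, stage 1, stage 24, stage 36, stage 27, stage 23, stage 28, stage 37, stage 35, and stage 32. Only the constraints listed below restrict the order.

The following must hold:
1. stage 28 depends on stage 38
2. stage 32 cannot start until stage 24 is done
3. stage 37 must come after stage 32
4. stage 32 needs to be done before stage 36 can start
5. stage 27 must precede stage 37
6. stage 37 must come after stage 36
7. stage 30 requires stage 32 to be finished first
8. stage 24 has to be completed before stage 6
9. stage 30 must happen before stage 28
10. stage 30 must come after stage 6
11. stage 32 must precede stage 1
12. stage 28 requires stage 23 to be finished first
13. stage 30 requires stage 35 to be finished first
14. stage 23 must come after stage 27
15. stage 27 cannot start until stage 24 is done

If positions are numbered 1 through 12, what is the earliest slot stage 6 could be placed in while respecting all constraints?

Working backwards through the constraints from stage 6, its only required predecessor is stage 24.
So at minimum 1 stage comes before stage 6, putting stage 6 no earlier than position 2. That position is achievable by scheduling exactly that predecessor first.

2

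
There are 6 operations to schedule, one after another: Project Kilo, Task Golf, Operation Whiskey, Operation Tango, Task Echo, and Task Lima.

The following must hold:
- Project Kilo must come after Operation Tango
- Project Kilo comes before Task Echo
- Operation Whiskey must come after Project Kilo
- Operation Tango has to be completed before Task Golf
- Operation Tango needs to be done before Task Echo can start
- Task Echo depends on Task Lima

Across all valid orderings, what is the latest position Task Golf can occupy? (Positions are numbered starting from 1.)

No constraint forces any operation after Task Golf, so it can be placed last, in position 6.

6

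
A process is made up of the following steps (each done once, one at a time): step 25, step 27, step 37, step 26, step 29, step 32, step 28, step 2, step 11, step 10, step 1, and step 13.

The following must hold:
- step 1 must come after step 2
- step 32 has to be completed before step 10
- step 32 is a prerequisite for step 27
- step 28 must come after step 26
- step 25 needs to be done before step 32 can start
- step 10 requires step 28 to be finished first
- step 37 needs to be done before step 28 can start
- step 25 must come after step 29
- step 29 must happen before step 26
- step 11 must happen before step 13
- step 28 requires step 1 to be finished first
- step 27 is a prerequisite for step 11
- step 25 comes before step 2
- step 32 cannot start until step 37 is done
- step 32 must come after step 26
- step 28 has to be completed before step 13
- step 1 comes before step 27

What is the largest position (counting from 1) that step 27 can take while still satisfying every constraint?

10

Following every chain forward from step 27, the steps that must come later are step 11, step 13 — 2 of them.
With 2 mandatory successors out of 12 steps total, the latest slot for step 27 is 12−2 = 10, and it's reachable by doing all non-successors before step 27.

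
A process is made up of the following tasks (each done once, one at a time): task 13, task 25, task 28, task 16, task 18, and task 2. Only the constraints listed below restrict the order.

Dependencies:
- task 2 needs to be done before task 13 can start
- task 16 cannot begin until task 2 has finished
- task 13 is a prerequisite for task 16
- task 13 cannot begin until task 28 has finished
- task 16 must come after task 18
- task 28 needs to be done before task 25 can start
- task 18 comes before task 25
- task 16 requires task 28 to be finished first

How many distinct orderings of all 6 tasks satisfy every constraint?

3 tasks have no prerequisites (task 28, task 18, task 2), so any of them could come first.
Systematically extending each partial ordering one task at a time and counting, there are 24 complete orderings.

24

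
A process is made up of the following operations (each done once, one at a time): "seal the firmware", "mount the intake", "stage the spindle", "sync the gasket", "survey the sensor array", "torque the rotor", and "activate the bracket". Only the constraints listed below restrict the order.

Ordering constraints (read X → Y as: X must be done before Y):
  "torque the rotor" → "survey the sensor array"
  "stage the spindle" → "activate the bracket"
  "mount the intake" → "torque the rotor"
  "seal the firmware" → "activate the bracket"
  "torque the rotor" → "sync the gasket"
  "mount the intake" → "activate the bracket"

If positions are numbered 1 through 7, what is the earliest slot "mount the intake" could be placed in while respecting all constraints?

1

No constraint forces any other operation before "mount the intake", so it can be placed first.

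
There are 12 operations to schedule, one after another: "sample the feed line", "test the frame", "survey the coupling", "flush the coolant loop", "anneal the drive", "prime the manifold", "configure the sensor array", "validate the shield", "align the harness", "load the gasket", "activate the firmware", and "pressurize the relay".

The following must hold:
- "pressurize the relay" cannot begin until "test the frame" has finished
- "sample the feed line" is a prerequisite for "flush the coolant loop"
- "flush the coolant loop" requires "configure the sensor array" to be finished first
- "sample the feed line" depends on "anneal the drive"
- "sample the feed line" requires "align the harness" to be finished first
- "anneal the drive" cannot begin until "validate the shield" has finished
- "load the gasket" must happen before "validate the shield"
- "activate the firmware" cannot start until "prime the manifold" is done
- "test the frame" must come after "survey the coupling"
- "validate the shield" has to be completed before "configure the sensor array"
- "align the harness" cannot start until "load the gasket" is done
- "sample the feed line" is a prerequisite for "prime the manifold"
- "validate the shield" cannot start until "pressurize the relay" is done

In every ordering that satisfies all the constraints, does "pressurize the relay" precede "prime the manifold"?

There is a constraint chain "pressurize the relay" → "validate the shield" → "anneal the drive" → "sample the feed line" → "prime the manifold".
So "pressurize the relay" must precede "prime the manifold" in any valid ordering.

Yes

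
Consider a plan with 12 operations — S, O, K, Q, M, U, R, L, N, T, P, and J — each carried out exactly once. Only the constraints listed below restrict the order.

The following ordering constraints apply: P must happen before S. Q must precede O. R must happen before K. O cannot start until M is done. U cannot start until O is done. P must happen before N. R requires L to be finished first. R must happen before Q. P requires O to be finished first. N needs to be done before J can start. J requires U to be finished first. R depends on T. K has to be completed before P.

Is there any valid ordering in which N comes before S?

Yes

No chain of constraints runs from S to N, so S is not required to come first.
That means at least one valid schedule has N before S.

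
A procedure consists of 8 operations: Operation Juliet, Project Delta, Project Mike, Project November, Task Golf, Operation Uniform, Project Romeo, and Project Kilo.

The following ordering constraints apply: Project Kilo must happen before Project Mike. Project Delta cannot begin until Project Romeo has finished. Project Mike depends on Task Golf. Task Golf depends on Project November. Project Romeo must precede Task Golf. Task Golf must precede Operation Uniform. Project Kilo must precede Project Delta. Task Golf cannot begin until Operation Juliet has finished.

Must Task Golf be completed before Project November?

In fact the dependencies run the other way: Project November → Task Golf.
So Task Golf never precedes Project November.

No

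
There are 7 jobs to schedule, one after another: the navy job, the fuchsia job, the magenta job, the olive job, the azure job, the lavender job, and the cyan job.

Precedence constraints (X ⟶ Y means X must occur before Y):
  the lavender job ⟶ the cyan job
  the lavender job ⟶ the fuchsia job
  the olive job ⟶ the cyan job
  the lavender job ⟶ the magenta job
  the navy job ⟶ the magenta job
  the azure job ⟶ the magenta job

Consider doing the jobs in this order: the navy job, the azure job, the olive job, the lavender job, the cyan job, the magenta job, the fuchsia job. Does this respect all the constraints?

Every stated constraint is respected: the navy job sits at position 1, ahead of the magenta job at position 6, and each of the other listed pairs likewise has the predecessor earlier in the sequence.

Yes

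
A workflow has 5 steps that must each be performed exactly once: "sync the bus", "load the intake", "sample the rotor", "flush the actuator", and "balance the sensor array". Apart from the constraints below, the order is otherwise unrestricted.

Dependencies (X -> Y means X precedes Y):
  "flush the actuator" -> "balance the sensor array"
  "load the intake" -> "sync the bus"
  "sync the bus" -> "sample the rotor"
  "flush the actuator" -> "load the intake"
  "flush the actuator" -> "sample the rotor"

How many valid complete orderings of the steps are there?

Only "flush the actuator" has no prerequisites, so it must go first.
Enumerating by repeatedly choosing an available step (one whose prerequisites are all placed) gives 4 distinct complete orderings.

4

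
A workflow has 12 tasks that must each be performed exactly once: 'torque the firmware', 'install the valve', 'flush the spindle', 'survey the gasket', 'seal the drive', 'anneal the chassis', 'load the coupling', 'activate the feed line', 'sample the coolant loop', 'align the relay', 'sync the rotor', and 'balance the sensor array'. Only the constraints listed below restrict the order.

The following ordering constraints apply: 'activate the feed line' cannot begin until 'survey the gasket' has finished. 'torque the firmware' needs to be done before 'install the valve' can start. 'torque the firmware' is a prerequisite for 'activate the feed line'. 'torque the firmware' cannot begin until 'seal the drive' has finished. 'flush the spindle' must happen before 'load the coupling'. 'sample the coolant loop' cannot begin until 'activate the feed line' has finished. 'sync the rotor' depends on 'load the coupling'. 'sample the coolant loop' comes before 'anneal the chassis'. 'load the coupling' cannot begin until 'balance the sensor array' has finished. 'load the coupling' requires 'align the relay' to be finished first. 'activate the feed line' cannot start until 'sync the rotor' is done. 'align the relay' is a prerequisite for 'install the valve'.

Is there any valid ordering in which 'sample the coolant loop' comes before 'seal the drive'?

No

There is a dependency chain 'seal the drive' → 'torque the firmware' → 'activate the feed line' → 'sample the coolant loop', so 'sample the coolant loop' always comes after 'seal the drive'.
So no valid ordering can have 'sample the coolant loop' before 'seal the drive'.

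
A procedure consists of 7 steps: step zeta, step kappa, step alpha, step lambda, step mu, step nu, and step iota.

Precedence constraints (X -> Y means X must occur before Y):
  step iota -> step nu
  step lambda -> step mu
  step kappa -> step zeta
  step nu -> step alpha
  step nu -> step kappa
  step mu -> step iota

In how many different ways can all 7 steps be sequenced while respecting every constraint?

3

Step lambda is the only step with nothing required before it, so every ordering starts there.
Counting all ways to extend the partial order to a total order gives 3.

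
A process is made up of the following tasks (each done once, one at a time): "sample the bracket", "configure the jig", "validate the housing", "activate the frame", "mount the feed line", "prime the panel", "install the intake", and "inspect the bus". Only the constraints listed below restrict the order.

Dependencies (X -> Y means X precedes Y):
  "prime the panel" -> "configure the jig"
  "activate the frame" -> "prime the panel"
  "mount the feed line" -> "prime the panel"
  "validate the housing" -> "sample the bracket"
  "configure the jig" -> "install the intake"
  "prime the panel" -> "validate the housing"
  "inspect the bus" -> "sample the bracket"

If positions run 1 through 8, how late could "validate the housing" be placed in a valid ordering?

7

The only task forced after "validate the housing" (directly or by a chain) is "sample the bracket".
With 1 mandatory successor out of 8 tasks total, the latest slot for "validate the housing" is 8−1 = 7, and it's reachable by doing all non-successors before "validate the housing".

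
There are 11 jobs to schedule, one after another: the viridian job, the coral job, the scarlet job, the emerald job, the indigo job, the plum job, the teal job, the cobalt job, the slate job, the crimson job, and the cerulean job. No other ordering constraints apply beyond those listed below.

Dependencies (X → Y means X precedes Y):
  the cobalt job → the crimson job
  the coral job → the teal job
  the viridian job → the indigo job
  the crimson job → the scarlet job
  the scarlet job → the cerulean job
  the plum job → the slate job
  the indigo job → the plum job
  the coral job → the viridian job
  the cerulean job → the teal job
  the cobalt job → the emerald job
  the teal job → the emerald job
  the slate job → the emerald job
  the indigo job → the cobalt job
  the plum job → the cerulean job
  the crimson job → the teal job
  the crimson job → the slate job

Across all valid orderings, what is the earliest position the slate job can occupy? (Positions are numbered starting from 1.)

7

The jobs that are forced before the slate job, directly or transitively, are the viridian job, the coral job, the indigo job, the plum job, the cobalt job, the crimson job. That's 6 jobs.
So at minimum 6 jobs come before the slate job, putting the slate job no earlier than position 7. That position is achievable by scheduling exactly those predecessors first.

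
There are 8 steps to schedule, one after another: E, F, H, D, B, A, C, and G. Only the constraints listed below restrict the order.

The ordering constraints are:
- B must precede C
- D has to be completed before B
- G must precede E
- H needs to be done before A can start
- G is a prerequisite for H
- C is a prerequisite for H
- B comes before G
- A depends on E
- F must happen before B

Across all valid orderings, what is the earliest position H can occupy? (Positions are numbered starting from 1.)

6

Every step that must precede H has to come before it. Tracing all chains that end at H, those steps are: F, D, B, C, G — 5 in total.
So at minimum 5 steps come before H, putting H no earlier than position 6. That position is achievable by scheduling exactly those predecessors first.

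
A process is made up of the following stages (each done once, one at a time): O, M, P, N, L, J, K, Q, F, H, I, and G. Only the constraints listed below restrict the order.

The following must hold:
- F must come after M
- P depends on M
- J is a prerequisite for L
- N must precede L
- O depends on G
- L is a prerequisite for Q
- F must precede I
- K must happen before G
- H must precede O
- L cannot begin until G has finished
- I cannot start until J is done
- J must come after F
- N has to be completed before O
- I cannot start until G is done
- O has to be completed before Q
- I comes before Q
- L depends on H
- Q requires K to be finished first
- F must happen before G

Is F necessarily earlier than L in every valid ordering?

Tracing the constraints gives a chain: F → G → L.
That forces F before L in every valid schedule.

Yes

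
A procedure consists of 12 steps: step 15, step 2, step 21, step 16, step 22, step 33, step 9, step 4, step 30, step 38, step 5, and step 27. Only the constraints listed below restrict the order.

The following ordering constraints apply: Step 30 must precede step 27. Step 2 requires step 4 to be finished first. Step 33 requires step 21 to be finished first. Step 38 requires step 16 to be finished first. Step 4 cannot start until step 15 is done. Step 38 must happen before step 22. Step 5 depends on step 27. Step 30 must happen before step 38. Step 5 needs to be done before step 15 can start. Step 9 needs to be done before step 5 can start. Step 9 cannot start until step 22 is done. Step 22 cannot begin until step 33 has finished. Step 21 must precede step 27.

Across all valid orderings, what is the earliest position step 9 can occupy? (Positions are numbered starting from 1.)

7

Working backwards through the constraints from step 9, its full set of required predecessors is step 21, step 16, step 22, step 33, step 30, step 38 — 6 of them.
With 6 mandatory predecessors, the earliest step 9 can sit is position 6+1 = 7, and placing just those 6 first achieves it.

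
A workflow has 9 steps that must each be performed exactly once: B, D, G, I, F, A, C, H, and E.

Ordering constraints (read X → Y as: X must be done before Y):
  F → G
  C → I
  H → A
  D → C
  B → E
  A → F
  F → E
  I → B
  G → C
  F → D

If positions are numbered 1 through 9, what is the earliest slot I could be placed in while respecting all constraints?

Working backwards through the constraints from I, its full set of required predecessors is D, G, F, A, C, H — 6 of them.
So at minimum 6 steps come before I, putting I no earlier than position 7. That position is achievable by scheduling exactly those predecessors first.

7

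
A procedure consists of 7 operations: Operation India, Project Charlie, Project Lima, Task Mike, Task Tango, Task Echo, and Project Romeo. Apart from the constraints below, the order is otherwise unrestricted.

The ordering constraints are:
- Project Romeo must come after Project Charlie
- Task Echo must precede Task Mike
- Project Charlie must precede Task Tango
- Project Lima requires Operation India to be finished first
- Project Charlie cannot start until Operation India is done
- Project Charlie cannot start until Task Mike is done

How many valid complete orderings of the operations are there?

30

2 operations have no prerequisites (Operation India, Task Echo), so any of them could come first.
Systematically extending each partial ordering one operation at a time and counting, there are 30 complete orderings.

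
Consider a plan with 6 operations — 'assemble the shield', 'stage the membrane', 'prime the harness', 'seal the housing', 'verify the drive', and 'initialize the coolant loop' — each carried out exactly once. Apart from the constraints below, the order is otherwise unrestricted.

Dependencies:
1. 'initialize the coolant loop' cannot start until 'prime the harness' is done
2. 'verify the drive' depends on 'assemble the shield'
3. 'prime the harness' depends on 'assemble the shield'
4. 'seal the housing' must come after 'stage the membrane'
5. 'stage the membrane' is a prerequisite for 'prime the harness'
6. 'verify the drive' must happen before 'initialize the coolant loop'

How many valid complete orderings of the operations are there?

The operations with no prerequisites are 'assemble the shield', 'stage the membrane'; any of them can be placed first.
Enumerating by repeatedly choosing an available operation (one whose prerequisites are all placed) gives 21 distinct complete orderings.

21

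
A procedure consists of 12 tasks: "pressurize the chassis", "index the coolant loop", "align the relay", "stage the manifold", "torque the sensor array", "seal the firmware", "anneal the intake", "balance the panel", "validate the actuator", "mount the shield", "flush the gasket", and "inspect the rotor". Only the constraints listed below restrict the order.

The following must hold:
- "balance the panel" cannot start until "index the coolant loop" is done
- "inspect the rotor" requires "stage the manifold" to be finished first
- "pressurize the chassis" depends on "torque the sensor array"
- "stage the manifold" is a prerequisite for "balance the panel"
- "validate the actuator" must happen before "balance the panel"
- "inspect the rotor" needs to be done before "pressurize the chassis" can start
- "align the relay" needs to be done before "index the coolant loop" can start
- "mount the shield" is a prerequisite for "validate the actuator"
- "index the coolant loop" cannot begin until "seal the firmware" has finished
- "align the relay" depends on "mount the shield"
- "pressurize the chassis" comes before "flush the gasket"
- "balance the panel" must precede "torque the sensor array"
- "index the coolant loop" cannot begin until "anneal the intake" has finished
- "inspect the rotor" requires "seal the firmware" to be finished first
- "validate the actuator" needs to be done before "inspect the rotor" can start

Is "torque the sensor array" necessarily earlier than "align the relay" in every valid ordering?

No

The constraints actually force "align the relay" before "torque the sensor array" (via "align the relay" → "index the coolant loop" → "balance the panel" → "torque the sensor array"), not the other way around.
So "torque the sensor array" does not have to come before "align the relay" — it cannot.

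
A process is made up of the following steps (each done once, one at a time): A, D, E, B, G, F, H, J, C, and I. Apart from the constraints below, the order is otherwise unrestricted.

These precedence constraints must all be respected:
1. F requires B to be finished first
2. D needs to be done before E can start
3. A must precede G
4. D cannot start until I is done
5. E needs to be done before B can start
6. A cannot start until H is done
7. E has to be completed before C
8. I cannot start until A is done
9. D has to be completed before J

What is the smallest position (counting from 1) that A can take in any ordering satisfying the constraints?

Working backwards through the constraints from A, its only required predecessor is H.
With 1 mandatory predecessor, the earliest A can sit is position 1+1 = 2, and placing just that one first achieves it.

2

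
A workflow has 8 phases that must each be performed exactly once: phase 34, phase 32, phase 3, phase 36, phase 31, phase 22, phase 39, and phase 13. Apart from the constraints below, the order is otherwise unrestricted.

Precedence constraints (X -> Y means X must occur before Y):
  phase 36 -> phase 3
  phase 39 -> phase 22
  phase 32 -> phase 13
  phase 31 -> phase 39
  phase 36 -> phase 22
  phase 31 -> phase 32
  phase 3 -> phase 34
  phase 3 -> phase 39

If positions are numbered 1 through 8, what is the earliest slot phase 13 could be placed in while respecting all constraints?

The phases that are forced before phase 13, directly or transitively, are phase 32, phase 31. That's 2 phases.
With 2 mandatory predecessors, the earliest phase 13 can sit is position 2+1 = 3, and placing just those 2 first achieves it.

3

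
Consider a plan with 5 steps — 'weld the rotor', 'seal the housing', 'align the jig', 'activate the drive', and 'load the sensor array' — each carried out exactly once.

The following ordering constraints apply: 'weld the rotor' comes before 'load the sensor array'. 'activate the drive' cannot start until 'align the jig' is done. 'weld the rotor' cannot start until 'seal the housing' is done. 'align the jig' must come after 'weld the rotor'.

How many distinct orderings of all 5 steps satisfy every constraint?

3

Only 'seal the housing' has no prerequisites, so it must go first.
Systematically extending each partial ordering one step at a time and counting, there are 3 complete orderings.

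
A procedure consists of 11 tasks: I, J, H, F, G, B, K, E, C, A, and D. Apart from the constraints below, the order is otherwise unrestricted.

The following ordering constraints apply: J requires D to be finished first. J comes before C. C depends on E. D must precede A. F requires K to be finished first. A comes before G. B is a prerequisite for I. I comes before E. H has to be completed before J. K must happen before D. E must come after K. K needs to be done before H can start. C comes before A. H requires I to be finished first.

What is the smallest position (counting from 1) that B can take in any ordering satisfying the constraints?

1

B has no prerequisites at all, so it can go in position 1.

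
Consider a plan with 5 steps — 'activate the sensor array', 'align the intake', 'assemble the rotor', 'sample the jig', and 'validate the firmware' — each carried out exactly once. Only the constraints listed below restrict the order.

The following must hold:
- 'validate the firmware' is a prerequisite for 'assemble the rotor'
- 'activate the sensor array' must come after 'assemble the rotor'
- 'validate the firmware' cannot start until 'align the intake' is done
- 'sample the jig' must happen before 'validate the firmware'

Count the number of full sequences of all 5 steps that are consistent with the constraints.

2 steps have no prerequisites ('align the intake', 'sample the jig'), so any of them could come first.
Counting all ways to extend the partial order to a total order gives 2.

2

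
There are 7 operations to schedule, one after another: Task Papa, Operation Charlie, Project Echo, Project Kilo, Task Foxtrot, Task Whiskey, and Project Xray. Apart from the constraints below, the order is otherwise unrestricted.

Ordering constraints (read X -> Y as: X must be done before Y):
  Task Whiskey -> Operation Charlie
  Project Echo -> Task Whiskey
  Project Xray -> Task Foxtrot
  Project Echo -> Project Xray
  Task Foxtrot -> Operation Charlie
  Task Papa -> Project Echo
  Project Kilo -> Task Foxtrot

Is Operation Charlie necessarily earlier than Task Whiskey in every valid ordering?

No

The constraints actually force Task Whiskey before Operation Charlie (via Task Whiskey → Operation Charlie), not the other way around.
So Operation Charlie does not have to come before Task Whiskey — it cannot.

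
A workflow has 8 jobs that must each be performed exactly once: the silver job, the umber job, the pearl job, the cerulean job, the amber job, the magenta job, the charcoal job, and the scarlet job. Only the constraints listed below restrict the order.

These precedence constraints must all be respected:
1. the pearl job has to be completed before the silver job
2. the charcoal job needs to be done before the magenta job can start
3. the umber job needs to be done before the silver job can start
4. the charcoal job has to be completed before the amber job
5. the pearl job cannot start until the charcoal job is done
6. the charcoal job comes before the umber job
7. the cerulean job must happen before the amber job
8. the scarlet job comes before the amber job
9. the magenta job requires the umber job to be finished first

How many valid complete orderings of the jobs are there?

550

3 jobs have no prerequisites (the cerulean job, the charcoal job, the scarlet job), so any of them could come first.
Enumerating by repeatedly choosing an available job (one whose prerequisites are all placed) gives 550 distinct complete orderings.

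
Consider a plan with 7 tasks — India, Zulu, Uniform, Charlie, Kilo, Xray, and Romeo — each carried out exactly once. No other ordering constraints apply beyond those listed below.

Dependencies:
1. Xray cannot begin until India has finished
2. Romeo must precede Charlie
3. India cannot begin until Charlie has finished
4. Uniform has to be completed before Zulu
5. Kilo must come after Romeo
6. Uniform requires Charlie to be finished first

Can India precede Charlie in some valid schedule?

No

There is a dependency chain Charlie → India, so India always comes after Charlie.
So no valid ordering can have India before Charlie.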